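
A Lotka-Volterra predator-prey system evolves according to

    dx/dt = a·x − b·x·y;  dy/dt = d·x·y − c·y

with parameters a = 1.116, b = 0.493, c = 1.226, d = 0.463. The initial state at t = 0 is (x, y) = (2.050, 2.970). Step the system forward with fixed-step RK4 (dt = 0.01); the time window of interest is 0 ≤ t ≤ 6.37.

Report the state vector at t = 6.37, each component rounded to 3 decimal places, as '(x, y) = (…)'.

(x, y) = (1.805, 2.113)

t=0.000: state=(2.050, 2.970)
step 1 (dt=0.01): k1=(-0.714, -0.822), k2=(-0.708, -0.826), k3=(-0.708, -0.826), k4=(-0.703, -0.830); state += dt/6·(k1+2k2+2k3+k4)
t=0.010: state=(2.043, 2.962)
t=0.020: state=(2.036, 2.953)
t=0.030: state=(2.029, 2.945)
continuing one RK4 step at a time; state shown every 25 steps (Δt=0.25):
t=0.250: state=(1.905, 2.746)
t=0.500: state=(1.821, 2.506)
t=0.750: state=(1.793, 2.273)
t=1.000: state=(1.815, 2.061)
t=1.250: state=(1.883, 1.878)
t=1.500: state=(1.994, 1.729)
t=1.750: state=(2.145, 1.616)
t=2.000: state=(2.335, 1.541)
t=2.250: state=(2.559, 1.506)
t=2.500: state=(2.810, 1.512)
t=2.750: state=(3.075, 1.564)
t=3.000: state=(3.332, 1.668)
t=3.250: state=(3.552, 1.830)
t=3.500: state=(3.699, 2.051)
t=3.750: state=(3.736, 2.324)
t=4.000: state=(3.640, 2.625)
t=4.250: state=(3.420, 2.910)
t=4.500: state=(3.113, 3.128)
t=4.750: state=(2.776, 3.237)
t=5.000: state=(2.461, 3.225)
t=5.250: state=(2.200, 3.107)
t=5.500: state=(2.006, 2.915)
t=5.750: state=(1.877, 2.684)
t=6.000: state=(1.809, 2.444)
t=6.250: state=(1.795, 2.215)
t=6.370: state=(1.805, 2.113)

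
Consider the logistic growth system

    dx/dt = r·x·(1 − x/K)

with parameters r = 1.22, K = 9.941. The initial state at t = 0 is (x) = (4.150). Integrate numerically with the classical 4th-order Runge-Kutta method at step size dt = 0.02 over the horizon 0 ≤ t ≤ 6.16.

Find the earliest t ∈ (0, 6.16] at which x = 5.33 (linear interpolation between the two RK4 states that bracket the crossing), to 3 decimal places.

t = 0.392

t=0.000: state=(4.150)
step 1 (dt=0.02): k1=(2.949), k2=(2.955), k3=(2.955), k4=(2.961); state += dt/6·(k1+2k2+2k3+k4)
t=0.020: state=(4.209)
t=0.040: state=(4.268)
t=0.060: state=(4.328)
continuing one RK4 step at a time; state shown every 10 steps (Δt=0.2):
t=0.200: state=(4.749)
t=0.380: state=(5.294)
next step: t=0.400: state=(5.354) — x has crossed 5.33
linear interpolation between t=0.380 (5.29413) and t=0.400 (5.35446) → t≈0.392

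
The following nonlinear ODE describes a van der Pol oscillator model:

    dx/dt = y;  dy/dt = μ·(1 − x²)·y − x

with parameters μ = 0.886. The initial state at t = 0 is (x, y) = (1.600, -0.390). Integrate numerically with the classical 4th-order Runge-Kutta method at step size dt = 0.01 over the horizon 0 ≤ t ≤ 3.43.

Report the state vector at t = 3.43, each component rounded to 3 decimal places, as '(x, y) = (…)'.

t=0.000: state=(1.600, -0.390)
step 1 (dt=0.01): k1=(-0.390, -1.061), k2=(-0.395, -1.054), k3=(-0.395, -1.054), k4=(-0.401, -1.047); state += dt/6·(k1+2k2+2k3+k4)
t=0.010: state=(1.596, -0.401)
t=0.020: state=(1.592, -0.411)
t=0.030: state=(1.588, -0.421)
continuing one RK4 step at a time; state shown every 20 steps (Δt=0.2):
t=0.200: state=(1.502, -0.579)
t=0.400: state=(1.370, -0.742)
t=0.600: state=(1.206, -0.904)
t=0.800: state=(1.007, -1.086)
t=1.000: state=(0.769, -1.308)
t=1.200: state=(0.480, -1.588)
t=1.400: state=(0.129, -1.929)
t=1.600: state=(-0.292, -2.279)
t=1.800: state=(-0.772, -2.470)
t=2.000: state=(-1.252, -2.248)
t=2.200: state=(-1.640, -1.577)
t=2.400: state=(-1.875, -0.786)
t=2.600: state=(-1.968, -0.179)
t=2.800: state=(-1.962, 0.201)
t=3.000: state=(-1.897, 0.431)
t=3.200: state=(-1.795, 0.583)
t=3.400: state=(-1.667, 0.701)
t=3.430: state=(-1.645, 0.718)

(x, y) = (-1.645, 0.718)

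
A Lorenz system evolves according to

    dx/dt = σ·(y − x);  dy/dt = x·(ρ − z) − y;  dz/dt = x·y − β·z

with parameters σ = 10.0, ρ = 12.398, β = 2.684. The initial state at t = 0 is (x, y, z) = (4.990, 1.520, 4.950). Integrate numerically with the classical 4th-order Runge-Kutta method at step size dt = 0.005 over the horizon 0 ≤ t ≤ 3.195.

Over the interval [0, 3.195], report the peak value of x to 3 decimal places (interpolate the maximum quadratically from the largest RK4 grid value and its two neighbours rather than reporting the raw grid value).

max x = 8.629

t=0.000: state=(4.990, 1.520, 4.950)
step 1 (dt=0.005): k1=(-34.700, 35.646, -5.701), k2=(-32.941, 34.980, -5.358), k3=(-33.002, 35.010, -5.361), k4=(-31.299, 34.371, -5.035); state += dt/6·(k1+2k2+2k3+k4)
t=0.005: state=(4.825, 1.695, 4.923)
t=0.010: state=(4.677, 1.864, 4.900)
t=0.015: state=(4.543, 2.027, 4.879)
continuing one RK4 step at a time; state shown every 40 steps (Δt=0.2):
t=0.200: state=(5.098, 6.884, 5.931)
t=0.400: state=(8.568, 9.113, 13.455)
t=0.600: state=(5.683, 3.393, 14.974)
t=0.800: state=(2.919, 2.488, 10.306)
t=1.000: state=(3.325, 4.062, 7.499)
t=1.200: state=(5.673, 7.158, 8.416)
t=1.400: state=(7.611, 7.490, 13.500)
t=1.600: state=(5.388, 3.980, 13.578)
t=1.800: state=(3.767, 3.605, 10.293)
t=2.000: state=(4.457, 5.227, 8.735)
t=2.200: state=(6.330, 7.182, 10.566)
t=2.400: state=(6.666, 6.056, 13.372)
t=2.600: state=(4.966, 4.240, 12.218)
t=2.800: state=(4.403, 4.558, 10.120)
t=3.000: state=(5.331, 5.998, 9.897)
t=3.195: state=(6.388, 6.614, 11.775)
largest grid value and its neighbours: x(0.415)=8.62269, x(0.420)=8.62856, x(0.425)=8.62815
parabola through these three points peaks at t≈0.422 with x≈8.62915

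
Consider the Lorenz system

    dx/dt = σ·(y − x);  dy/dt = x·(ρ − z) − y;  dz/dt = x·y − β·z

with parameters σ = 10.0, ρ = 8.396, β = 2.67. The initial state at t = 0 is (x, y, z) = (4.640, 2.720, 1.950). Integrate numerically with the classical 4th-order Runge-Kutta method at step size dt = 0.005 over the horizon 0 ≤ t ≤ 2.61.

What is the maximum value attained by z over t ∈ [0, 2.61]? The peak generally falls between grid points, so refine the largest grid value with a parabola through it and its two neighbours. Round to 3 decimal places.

t=0.000: state=(4.640, 2.720, 1.950)
step 1 (dt=0.005): k1=(-19.200, 27.189, 7.414), k2=(-18.040, 26.727, 7.546), k3=(-18.081, 26.745, 7.548), k4=(-16.959, 26.301, 7.676); state += dt/6·(k1+2k2+2k3+k4)
t=0.005: state=(4.550, 2.854, 1.988)
t=0.010: state=(4.470, 2.983, 2.027)
t=0.015: state=(4.401, 3.109, 2.067)
continuing one RK4 step at a time; state shown every 20 steps (Δt=0.1):
t=0.100: state=(4.263, 4.880, 2.946)
t=0.200: state=(5.273, 6.494, 4.667)
t=0.300: state=(6.388, 7.245, 7.192)
t=0.400: state=(6.732, 6.493, 9.585)
t=0.500: state=(5.962, 4.775, 10.510)
t=0.600: state=(4.652, 3.355, 9.904)
t=0.700: state=(3.550, 2.684, 8.634)
t=0.800: state=(2.934, 2.554, 7.334)
t=0.900: state=(2.751, 2.746, 6.264)
t=1.000: state=(2.890, 3.162, 5.521)
t=1.100: state=(3.275, 3.765, 5.163)
t=1.200: state=(3.850, 4.498, 5.251)
t=1.300: state=(4.532, 5.221, 5.826)
t=1.400: state=(5.160, 5.688, 6.815)
t=1.500: state=(5.513, 5.661, 7.917)
t=1.600: state=(5.436, 5.146, 8.685)
t=1.700: state=(4.995, 4.447, 8.845)
t=1.800: state=(4.430, 3.889, 8.480)
t=1.900: state=(3.969, 3.605, 7.856)
t=2.000: state=(3.718, 3.579, 7.212)
t=2.100: state=(3.684, 3.749, 6.703)
t=2.200: state=(3.832, 4.056, 6.416)
t=2.300: state=(4.110, 4.430, 6.393)
t=2.400: state=(4.445, 4.782, 6.633)
t=2.500: state=(4.750, 5.007, 7.068)
t=2.600: state=(4.931, 5.027, 7.559)
t=2.610: state=(4.940, 5.017, 7.604)
largest grid value and its neighbours: z(0.500)=10.50966, z(0.505)=10.50971, z(0.510)=10.50584
parabola through these three points peaks at t≈0.503 with z≈10.51018

max z = 10.510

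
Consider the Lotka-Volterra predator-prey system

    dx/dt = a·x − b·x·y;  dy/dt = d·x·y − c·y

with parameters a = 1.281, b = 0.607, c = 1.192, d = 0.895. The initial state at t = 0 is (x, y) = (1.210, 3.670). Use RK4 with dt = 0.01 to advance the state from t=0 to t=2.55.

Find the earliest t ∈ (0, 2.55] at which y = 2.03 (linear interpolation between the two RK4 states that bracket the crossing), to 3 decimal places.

t = 1.265

t=0.000: state=(1.210, 3.670)
step 1 (dt=0.01): k1=(-1.145, -0.400), k2=(-1.139, -0.419), k3=(-1.139, -0.419), k4=(-1.132, -0.437); state += dt/6·(k1+2k2+2k3+k4)
t=0.010: state=(1.199, 3.666)
t=0.020: state=(1.187, 3.661)
t=0.030: state=(1.176, 3.656)
continuing one RK4 step at a time; state shown every 10 steps (Δt=0.1):
t=0.100: state=(1.102, 3.612)
t=0.200: state=(1.009, 3.524)
t=0.300: state=(0.929, 3.411)
t=0.400: state=(0.862, 3.280)
t=0.500: state=(0.806, 3.137)
t=0.600: state=(0.761, 2.986)
t=0.700: state=(0.725, 2.833)
t=0.800: state=(0.697, 2.680)
t=0.900: state=(0.677, 2.529)
t=1.000: state=(0.662, 2.384)
t=1.100: state=(0.654, 2.244)
t=1.200: state=(0.652, 2.112)
t=1.260: state=(0.653, 2.036)
next step: t=1.270: state=(0.653, 2.024) — y has crossed 2.03
linear interpolation between t=1.260 (2.03597) and t=1.270 (2.02363) → t≈1.265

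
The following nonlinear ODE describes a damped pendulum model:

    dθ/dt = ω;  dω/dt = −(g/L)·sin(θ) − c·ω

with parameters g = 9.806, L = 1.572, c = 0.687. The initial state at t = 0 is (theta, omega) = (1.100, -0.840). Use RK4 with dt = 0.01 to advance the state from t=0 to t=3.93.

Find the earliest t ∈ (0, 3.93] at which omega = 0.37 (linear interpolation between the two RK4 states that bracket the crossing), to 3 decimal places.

t = 1.293

t=0.000: state=(1.100, -0.840)
step 1 (dt=0.01): k1=(-0.840, -4.982), k2=(-0.865, -4.953), k3=(-0.865, -4.953), k4=(-0.890, -4.923); state += dt/6·(k1+2k2+2k3+k4)
t=0.010: state=(1.091, -0.890)
t=0.020: state=(1.082, -0.938)
t=0.030: state=(1.073, -0.987)
continuing one RK4 step at a time; state shown every 20 steps (Δt=0.2):
t=0.200: state=(0.841, -1.699)
t=0.400: state=(0.446, -2.179)
t=0.600: state=(0.004, -2.150)
t=0.800: state=(-0.382, -1.642)
t=1.000: state=(-0.634, -0.849)
t=1.200: state=(-0.718, 0.002)
t=1.290: state=(-0.702, 0.358)
next step: t=1.300: state=(-0.698, 0.396) — omega has crossed 0.37
linear interpolation between t=1.290 (0.35810) and t=1.300 (0.39567) → t≈1.293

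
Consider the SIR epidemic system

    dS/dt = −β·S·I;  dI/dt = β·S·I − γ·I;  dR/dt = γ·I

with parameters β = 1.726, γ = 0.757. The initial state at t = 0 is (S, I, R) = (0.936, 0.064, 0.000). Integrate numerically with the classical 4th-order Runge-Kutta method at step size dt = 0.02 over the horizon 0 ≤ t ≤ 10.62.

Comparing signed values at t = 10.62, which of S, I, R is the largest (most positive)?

largest component: R

t=0.000: state=(0.936, 0.064, 0.000)
step 1 (dt=0.02): k1=(-0.103, 0.055, 0.048), k2=(-0.104, 0.055, 0.049), k3=(-0.104, 0.055, 0.049), k4=(-0.105, 0.056, 0.049); state += dt/6·(k1+2k2+2k3+k4)
t=0.020: state=(0.934, 0.065, 0.001)
t=0.040: state=(0.932, 0.066, 0.002)
t=0.060: state=(0.930, 0.067, 0.003)
continuing one RK4 step at a time; state shown every 25 steps (Δt=0.5):
t=0.500: state=(0.874, 0.096, 0.030)
t=1.000: state=(0.792, 0.135, 0.073)
t=1.500: state=(0.692, 0.175, 0.132)
t=2.000: state=(0.586, 0.209, 0.205)
t=2.500: state=(0.485, 0.227, 0.288)
t=3.000: state=(0.398, 0.227, 0.375)
t=3.500: state=(0.329, 0.213, 0.458)
t=4.000: state=(0.277, 0.189, 0.534)
t=4.500: state=(0.238, 0.161, 0.601)
t=5.000: state=(0.209, 0.134, 0.657)
t=5.500: state=(0.189, 0.109, 0.702)
t=6.000: state=(0.173, 0.087, 0.739)
t=6.500: state=(0.162, 0.069, 0.769)
t=7.000: state=(0.154, 0.054, 0.792)
t=7.500: state=(0.148, 0.042, 0.810)
t=8.000: state=(0.143, 0.033, 0.824)
t=8.500: state=(0.139, 0.025, 0.835)
t=9.000: state=(0.137, 0.020, 0.844)
t=9.500: state=(0.135, 0.015, 0.850)
t=10.000: state=(0.133, 0.012, 0.855)
t=10.500: state=(0.132, 0.009, 0.859)
t=10.620: state=(0.132, 0.008, 0.860)
compare at T: S=0.132, I=0.008, R=0.860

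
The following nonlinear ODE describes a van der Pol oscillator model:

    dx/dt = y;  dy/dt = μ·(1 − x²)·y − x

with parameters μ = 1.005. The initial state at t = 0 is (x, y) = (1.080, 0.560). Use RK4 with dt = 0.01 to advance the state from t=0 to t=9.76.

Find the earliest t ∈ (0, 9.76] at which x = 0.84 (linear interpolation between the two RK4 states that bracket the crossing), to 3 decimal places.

t = 1.271

t=0.000: state=(1.080, 0.560)
step 1 (dt=0.01): k1=(0.560, -1.174), k2=(0.554, -1.179), k3=(0.554, -1.179), k4=(0.548, -1.184); state += dt/6·(k1+2k2+2k3+k4)
t=0.010: state=(1.086, 0.548)
t=0.020: state=(1.091, 0.536)
t=0.030: state=(1.096, 0.524)
continuing one RK4 step at a time; state shown every 50 steps (Δt=0.5):
t=0.500: state=(1.204, -0.062)
t=1.000: state=(1.037, -0.590)
t=1.270: state=(0.841, -0.868)
next step: t=1.280: state=(0.832, -0.879) — x has crossed 0.84
linear interpolation between t=1.270 (0.84070) and t=1.280 (0.83197) → t≈1.271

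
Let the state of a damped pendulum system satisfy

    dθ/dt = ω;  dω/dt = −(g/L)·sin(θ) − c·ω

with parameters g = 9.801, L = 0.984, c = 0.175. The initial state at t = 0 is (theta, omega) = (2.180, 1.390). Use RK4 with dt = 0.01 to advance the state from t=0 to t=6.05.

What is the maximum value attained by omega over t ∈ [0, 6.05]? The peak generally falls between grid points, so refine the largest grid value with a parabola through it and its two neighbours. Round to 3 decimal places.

t=0.000: state=(2.180, 1.390)
step 1 (dt=0.01): k1=(1.390, -8.412), k2=(1.348, -8.365), k3=(1.348, -8.366), k4=(1.306, -8.320); state += dt/6·(k1+2k2+2k3+k4)
t=0.010: state=(2.193, 1.306)
t=0.020: state=(2.206, 1.224)
t=0.030: state=(2.218, 1.142)
continuing one RK4 step at a time; state shown every 20 steps (Δt=0.2):
t=0.200: state=(2.300, -0.160)
t=0.400: state=(2.117, -1.696)
t=0.600: state=(1.603, -3.477)
t=0.800: state=(0.732, -5.120)
t=1.000: state=(-0.345, -5.302)
t=1.200: state=(-1.266, -3.720)
t=1.400: state=(-1.803, -1.658)
t=1.600: state=(-1.942, 0.247)
t=1.800: state=(-1.707, 2.114)
t=2.000: state=(-1.096, 3.949)
t=2.200: state=(-0.181, 4.961)
t=2.400: state=(0.766, 4.219)
t=2.600: state=(1.430, 2.334)
t=2.800: state=(1.692, 0.302)
t=3.000: state=(1.556, -1.657)
t=3.200: state=(1.037, -3.477)
t=3.400: state=(0.218, -4.498)
t=3.600: state=(-0.651, -3.912)
t=3.800: state=(-1.269, -2.166)
t=4.000: state=(-1.502, -0.161)
t=4.200: state=(-1.337, 1.786)
t=4.400: state=(-0.805, 3.446)
t=4.600: state=(-0.025, 4.113)
t=4.800: state=(0.737, 3.277)
t=5.000: state=(1.224, 1.521)
t=5.200: state=(1.334, -0.422)
t=5.400: state=(1.063, -2.246)
t=5.600: state=(0.470, -3.534)
t=5.800: state=(-0.268, -3.604)
t=6.000: state=(-0.884, -2.396)
t=6.050: state=(-0.993, -1.974)
largest grid value and its neighbours: omega(2.210)=4.96806, omega(2.220)=4.96992, omega(2.230)=4.96685
parabola through these three points peaks at t≈2.219 with omega≈4.96996

max omega = 4.970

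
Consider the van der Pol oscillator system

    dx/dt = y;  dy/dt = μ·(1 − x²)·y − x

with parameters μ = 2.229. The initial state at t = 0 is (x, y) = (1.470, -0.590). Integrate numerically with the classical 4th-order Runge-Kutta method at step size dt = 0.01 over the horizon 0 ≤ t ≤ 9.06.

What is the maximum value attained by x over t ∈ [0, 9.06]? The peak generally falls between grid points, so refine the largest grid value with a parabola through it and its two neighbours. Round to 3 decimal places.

max x = 2.021

t=0.000: state=(1.470, -0.590)
step 1 (dt=0.01): k1=(-0.590, 0.057), k2=(-0.590, 0.048), k3=(-0.590, 0.048), k4=(-0.590, 0.039); state += dt/6·(k1+2k2+2k3+k4)
t=0.010: state=(1.464, -0.590)
t=0.020: state=(1.458, -0.589)
t=0.030: state=(1.452, -0.589)
continuing one RK4 step at a time; state shown every 50 steps (Δt=0.5):
t=0.500: state=(1.152, -0.733)
t=1.000: state=(0.661, -1.372)
t=1.500: state=(-0.531, -3.787)
t=2.000: state=(-1.974, -0.694)
t=2.500: state=(-1.967, 0.266)
t=3.000: state=(-1.815, 0.335)
t=3.500: state=(-1.633, 0.397)
t=4.000: state=(-1.410, 0.505)
t=4.500: state=(-1.107, 0.740)
t=5.000: state=(-0.593, 1.472)
t=5.500: state=(0.698, 3.972)
t=6.000: state=(1.995, 0.453)
t=6.500: state=(1.953, -0.277)
t=7.000: state=(1.797, -0.340)
t=7.500: state=(1.612, -0.406)
t=8.000: state=(1.383, -0.521)
t=8.500: state=(1.068, -0.781)
t=9.000: state=(0.513, -1.625)
t=9.060: state=(0.410, -1.834)
largest grid value and its neighbours: x(6.130)=2.02121, x(6.140)=2.02124, x(6.150)=2.02108
parabola through these three points peaks at t≈6.137 with x≈2.02125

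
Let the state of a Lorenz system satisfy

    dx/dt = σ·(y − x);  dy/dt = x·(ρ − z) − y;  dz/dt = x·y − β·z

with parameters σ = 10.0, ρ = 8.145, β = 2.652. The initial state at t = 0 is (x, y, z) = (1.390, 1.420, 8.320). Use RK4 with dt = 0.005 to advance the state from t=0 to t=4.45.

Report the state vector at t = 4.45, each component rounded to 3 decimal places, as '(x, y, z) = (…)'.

t=0.000: state=(1.390, 1.420, 8.320)
step 1 (dt=0.005): k1=(0.300, -1.663, -20.091), k2=(0.251, -1.589, -19.962), k3=(0.254, -1.590, -19.963), k4=(0.208, -1.517, -19.835); state += dt/6·(k1+2k2+2k3+k4)
t=0.005: state=(1.391, 1.412, 8.220)
t=0.010: state=(1.392, 1.405, 8.122)
t=0.015: state=(1.393, 1.398, 8.024)
continuing one RK4 step at a time; state shown every 40 steps (Δt=0.2):
t=0.200: state=(1.440, 1.563, 5.205)
t=0.400: state=(2.010, 2.475, 3.593)
t=0.600: state=(3.381, 4.293, 3.556)
t=0.800: state=(5.395, 6.306, 5.952)
t=1.000: state=(5.972, 5.502, 9.200)
t=1.200: state=(4.283, 3.403, 8.840)
t=1.400: state=(3.174, 2.961, 6.890)
t=1.600: state=(3.285, 3.567, 5.636)
t=1.800: state=(4.135, 4.650, 5.713)
t=2.000: state=(5.028, 5.306, 7.056)
t=2.200: state=(5.003, 4.720, 8.176)
t=2.400: state=(4.253, 3.892, 7.842)
t=2.600: state=(3.809, 3.743, 6.922)
t=2.800: state=(3.954, 4.139, 6.419)
t=3.000: state=(4.413, 4.645, 6.664)
t=3.200: state=(4.714, 4.754, 7.321)
t=3.400: state=(4.569, 4.410, 7.632)
t=3.600: state=(4.238, 4.101, 7.363)
t=3.800: state=(4.104, 4.110, 6.954)
t=4.000: state=(4.233, 4.338, 6.819)
t=4.200: state=(4.444, 4.529, 7.022)
t=4.400: state=(4.516, 4.500, 7.298)
t=4.450: state=(4.502, 4.462, 7.338)

(x, y, z) = (4.502, 4.462, 7.338)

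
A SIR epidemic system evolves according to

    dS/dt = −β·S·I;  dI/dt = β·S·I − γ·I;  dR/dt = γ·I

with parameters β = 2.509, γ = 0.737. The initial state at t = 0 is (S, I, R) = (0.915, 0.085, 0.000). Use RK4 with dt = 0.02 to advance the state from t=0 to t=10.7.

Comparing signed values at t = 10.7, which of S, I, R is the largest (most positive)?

t=0.000: state=(0.915, 0.085, 0.000)
step 1 (dt=0.02): k1=(-0.195, 0.132, 0.063), k2=(-0.198, 0.134, 0.064), k3=(-0.198, 0.134, 0.064), k4=(-0.200, 0.136, 0.065); state += dt/6·(k1+2k2+2k3+k4)
t=0.020: state=(0.911, 0.088, 0.001)
t=0.040: state=(0.907, 0.090, 0.003)
t=0.060: state=(0.903, 0.093, 0.004)
continuing one RK4 step at a time; state shown every 25 steps (Δt=0.5):
t=0.500: state=(0.782, 0.172, 0.046)
t=1.000: state=(0.588, 0.282, 0.130)
t=1.500: state=(0.391, 0.359, 0.250)
t=2.000: state=(0.246, 0.368, 0.386)
t=2.500: state=(0.159, 0.327, 0.515)
t=3.000: state=(0.109, 0.266, 0.624)
t=3.500: state=(0.081, 0.207, 0.711)
t=4.000: state=(0.065, 0.157, 0.778)
t=4.500: state=(0.055, 0.117, 0.828)
t=5.000: state=(0.048, 0.086, 0.866)
t=5.500: state=(0.044, 0.063, 0.893)
t=6.000: state=(0.041, 0.046, 0.913)
t=6.500: state=(0.039, 0.034, 0.928)
t=7.000: state=(0.038, 0.024, 0.938)
t=7.500: state=(0.037, 0.018, 0.946)
t=8.000: state=(0.036, 0.013, 0.951)
t=8.500: state=(0.035, 0.009, 0.955)
t=9.000: state=(0.035, 0.007, 0.958)
t=9.500: state=(0.035, 0.005, 0.960)
t=10.000: state=(0.035, 0.003, 0.962)
t=10.500: state=(0.034, 0.003, 0.963)
t=10.700: state=(0.034, 0.002, 0.963)
compare at T: S=0.034, I=0.002, R=0.963

largest component: R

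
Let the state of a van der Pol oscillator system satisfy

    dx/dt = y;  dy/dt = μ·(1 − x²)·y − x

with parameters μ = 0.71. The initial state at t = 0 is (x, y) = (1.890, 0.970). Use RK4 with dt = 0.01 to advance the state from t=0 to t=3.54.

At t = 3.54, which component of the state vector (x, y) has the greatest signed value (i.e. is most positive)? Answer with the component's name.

largest component: y

t=0.000: state=(1.890, 0.970)
step 1 (dt=0.01): k1=(0.970, -3.661), k2=(0.952, -3.645), k3=(0.952, -3.645), k4=(0.934, -3.628); state += dt/6·(k1+2k2+2k3+k4)
t=0.010: state=(1.900, 0.934)
t=0.020: state=(1.909, 0.897)
t=0.030: state=(1.917, 0.862)
continuing one RK4 step at a time; state shown every 20 steps (Δt=0.2):
t=0.200: state=(2.016, 0.325)
t=0.400: state=(2.034, -0.120)
t=0.600: state=(1.979, -0.405)
t=0.800: state=(1.878, -0.596)
t=1.000: state=(1.744, -0.741)
t=1.200: state=(1.582, -0.872)
t=1.400: state=(1.395, -1.007)
t=1.600: state=(1.178, -1.164)
t=1.800: state=(0.927, -1.355)
t=2.000: state=(0.633, -1.592)
t=2.200: state=(0.287, -1.876)
t=2.400: state=(-0.119, -2.176)
t=2.600: state=(-0.578, -2.388)
t=2.800: state=(-1.056, -2.331)
t=3.000: state=(-1.484, -1.885)
t=3.200: state=(-1.792, -1.184)
t=3.400: state=(-1.959, -0.508)
t=3.540: state=(-2.003, -0.138)
compare at T: x=-2.003, y=-0.138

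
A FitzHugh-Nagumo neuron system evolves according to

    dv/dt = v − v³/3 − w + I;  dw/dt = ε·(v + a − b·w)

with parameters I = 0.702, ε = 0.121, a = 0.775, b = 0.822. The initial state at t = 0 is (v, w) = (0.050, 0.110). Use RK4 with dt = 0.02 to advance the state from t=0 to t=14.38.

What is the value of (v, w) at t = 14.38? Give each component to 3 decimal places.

t=0.000: state=(0.050, 0.110)
step 1 (dt=0.02): k1=(0.642, 0.089), k2=(0.647, 0.090), k3=(0.648, 0.090), k4=(0.653, 0.090); state += dt/6·(k1+2k2+2k3+k4)
t=0.020: state=(0.063, 0.112)
t=0.040: state=(0.076, 0.114)
t=0.060: state=(0.090, 0.115)
continuing one RK4 step at a time; state shown every 25 steps (Δt=0.5):
t=0.500: state=(0.447, 0.164)
t=1.000: state=(0.984, 0.244)
t=1.500: state=(1.475, 0.352)
t=2.000: state=(1.718, 0.476)
t=2.500: state=(1.775, 0.602)
t=3.000: state=(1.756, 0.723)
t=3.500: state=(1.713, 0.836)
t=4.000: state=(1.662, 0.941)
t=4.500: state=(1.607, 1.037)
t=5.000: state=(1.550, 1.126)
t=5.500: state=(1.491, 1.207)
t=6.000: state=(1.431, 1.280)
t=6.500: state=(1.367, 1.347)
t=7.000: state=(1.301, 1.406)
t=7.500: state=(1.230, 1.458)
t=8.000: state=(1.154, 1.503)
t=8.500: state=(1.070, 1.542)
t=9.000: state=(0.974, 1.573)
t=9.500: state=(0.862, 1.597)
t=10.000: state=(0.724, 1.612)
t=10.500: state=(0.542, 1.617)
t=11.000: state=(0.283, 1.609)
t=11.500: state=(-0.117, 1.583)
t=12.000: state=(-0.729, 1.528)
t=12.500: state=(-1.427, 1.435)
t=13.000: state=(-1.822, 1.313)
t=13.500: state=(-1.919, 1.184)
t=14.000: state=(-1.910, 1.059)
t=14.380: state=(-1.884, 0.969)

(v, w) = (-1.884, 0.969)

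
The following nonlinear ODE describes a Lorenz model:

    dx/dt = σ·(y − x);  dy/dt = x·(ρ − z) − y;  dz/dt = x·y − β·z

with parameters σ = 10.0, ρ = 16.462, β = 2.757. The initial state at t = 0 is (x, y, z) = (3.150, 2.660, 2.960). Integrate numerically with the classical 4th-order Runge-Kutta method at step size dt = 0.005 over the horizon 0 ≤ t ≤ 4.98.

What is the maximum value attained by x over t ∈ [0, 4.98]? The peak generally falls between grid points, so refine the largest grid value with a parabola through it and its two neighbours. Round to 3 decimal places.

t=0.000: state=(3.150, 2.660, 2.960)
step 1 (dt=0.005): k1=(-4.900, 39.871, 0.218), k2=(-3.781, 39.605, 0.497), k3=(-3.815, 39.641, 0.501), k4=(-2.727, 39.408, 0.781); state += dt/6·(k1+2k2+2k3+k4)
t=0.005: state=(3.131, 2.858, 2.962)
t=0.010: state=(3.123, 3.054, 2.968)
t=0.015: state=(3.124, 3.249, 2.976)
continuing one RK4 step at a time; state shown every 40 steps (Δt=0.2):
t=0.200: state=(7.873, 12.285, 8.043)
t=0.400: state=(10.465, 5.792, 24.621)
t=0.600: state=(1.767, -0.251, 15.494)
t=0.800: state=(0.331, 0.274, 8.923)
t=1.000: state=(0.624, 0.973, 5.183)
t=1.200: state=(2.179, 3.633, 3.461)
t=1.400: state=(7.943, 12.339, 8.445)
t=1.600: state=(10.294, 5.663, 24.417)
t=1.800: state=(1.840, -0.106, 15.396)
t=2.000: state=(0.511, 0.522, 8.890)
t=2.200: state=(1.095, 1.711, 5.250)
t=2.400: state=(3.757, 6.163, 4.448)
t=2.600: state=(10.923, 13.979, 16.121)
t=2.800: state=(6.352, 1.438, 21.346)
t=3.000: state=(1.190, 0.501, 12.518)
t=3.200: state=(1.187, 1.665, 7.378)
t=3.400: state=(3.369, 5.338, 5.434)
t=3.600: state=(9.683, 13.143, 13.563)
t=3.800: state=(7.803, 3.206, 22.125)
t=4.000: state=(1.968, 1.000, 13.612)
t=4.200: state=(1.940, 2.625, 8.301)
t=4.400: state=(4.942, 7.475, 7.414)
t=4.600: state=(10.547, 11.656, 18.406)
t=4.800: state=(5.673, 2.234, 19.348)
t=4.980: state=(2.416, 2.006, 12.645)
largest grid value and its neighbours: x(0.325)=12.17943, x(0.330)=12.19574, x(0.335)=12.19267
parabola through these three points peaks at t≈0.332 with x≈12.19687

max x = 12.197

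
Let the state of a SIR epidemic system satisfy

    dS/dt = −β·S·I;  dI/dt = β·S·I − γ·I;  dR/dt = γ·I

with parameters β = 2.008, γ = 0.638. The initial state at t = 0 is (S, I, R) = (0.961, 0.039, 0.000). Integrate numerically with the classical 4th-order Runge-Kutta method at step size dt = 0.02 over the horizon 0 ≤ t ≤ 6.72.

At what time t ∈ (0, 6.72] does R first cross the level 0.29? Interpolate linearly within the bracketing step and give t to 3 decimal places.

t=0.000: state=(0.961, 0.039, 0.000)
step 1 (dt=0.02): k1=(-0.075, 0.050, 0.025), k2=(-0.076, 0.051, 0.025), k3=(-0.076, 0.051, 0.025), k4=(-0.077, 0.052, 0.026); state += dt/6·(k1+2k2+2k3+k4)
t=0.020: state=(0.959, 0.040, 0.001)
t=0.040: state=(0.958, 0.041, 0.001)
t=0.060: state=(0.956, 0.042, 0.002)
continuing one RK4 step at a time; state shown every 25 steps (Δt=0.5):
t=0.500: state=(0.910, 0.073, 0.017)
t=1.000: state=(0.825, 0.127, 0.049)
t=1.500: state=(0.701, 0.199, 0.100)
t=2.000: state=(0.553, 0.271, 0.175)
t=2.500: state=(0.410, 0.319, 0.271)
t=2.580: state=(0.390, 0.324, 0.287)
next step: t=2.600: state=(0.385, 0.324, 0.291) — R has crossed 0.29
linear interpolation between t=2.580 (0.28691) and t=2.600 (0.29105) → t≈2.595

t = 2.595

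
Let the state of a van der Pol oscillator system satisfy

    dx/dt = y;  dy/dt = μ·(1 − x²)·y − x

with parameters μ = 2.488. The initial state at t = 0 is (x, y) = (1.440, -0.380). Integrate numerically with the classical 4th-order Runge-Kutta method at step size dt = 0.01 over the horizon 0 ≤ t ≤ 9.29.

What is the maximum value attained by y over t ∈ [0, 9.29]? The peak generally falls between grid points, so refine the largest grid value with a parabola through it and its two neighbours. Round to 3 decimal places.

max y = 4.420

t=0.000: state=(1.440, -0.380)
step 1 (dt=0.01): k1=(-0.380, -0.425), k2=(-0.382, -0.423), k3=(-0.382, -0.423), k4=(-0.384, -0.420); state += dt/6·(k1+2k2+2k3+k4)
t=0.010: state=(1.436, -0.384)
t=0.020: state=(1.432, -0.388)
t=0.030: state=(1.428, -0.393)
continuing one RK4 step at a time; state shown every 50 steps (Δt=0.5):
t=0.500: state=(1.199, -0.596)
t=1.000: state=(0.800, -1.094)
t=1.500: state=(-0.152, -3.241)
t=2.000: state=(-1.897, -1.369)
t=2.500: state=(-1.984, 0.228)
t=3.000: state=(-1.850, 0.294)
t=3.500: state=(-1.692, 0.341)
t=4.000: state=(-1.504, 0.416)
t=4.500: state=(-1.265, 0.561)
t=5.000: state=(-0.906, 0.943)
t=5.500: state=(-0.140, 2.528)
t=6.000: state=(1.697, 2.668)
t=6.500: state=(2.006, -0.182)
t=7.000: state=(1.880, -0.285)
t=7.500: state=(1.727, -0.329)
t=8.000: state=(1.547, -0.396)
t=8.500: state=(1.321, -0.521)
t=9.000: state=(0.999, -0.822)
t=9.290: state=(0.705, -1.268)
largest grid value and its neighbours: y(5.790)=4.40993, y(5.800)=4.41889, y(5.810)=4.41832
parabola through these three points peaks at t≈5.804 with y≈4.41981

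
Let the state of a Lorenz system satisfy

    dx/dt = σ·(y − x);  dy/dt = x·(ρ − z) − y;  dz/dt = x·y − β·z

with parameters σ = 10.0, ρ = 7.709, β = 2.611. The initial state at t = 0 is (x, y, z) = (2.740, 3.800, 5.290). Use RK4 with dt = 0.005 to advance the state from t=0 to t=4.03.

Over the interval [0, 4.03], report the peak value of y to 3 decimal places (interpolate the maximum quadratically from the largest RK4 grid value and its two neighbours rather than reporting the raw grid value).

max y = 5.097

t=0.000: state=(2.740, 3.800, 5.290)
step 1 (dt=0.005): k1=(10.600, 2.828, -3.400), k2=(10.406, 2.909, -3.258), k3=(10.413, 2.906, -3.260), k4=(10.225, 2.985, -3.119); state += dt/6·(k1+2k2+2k3+k4)
t=0.005: state=(2.792, 3.815, 5.274)
t=0.010: state=(2.842, 3.830, 5.259)
t=0.015: state=(2.891, 3.846, 5.245)
continuing one RK4 step at a time; state shown every 40 steps (Δt=0.2):
t=0.200: state=(4.133, 4.669, 5.517)
t=0.400: state=(4.908, 5.084, 6.861)
t=0.600: state=(4.733, 4.426, 7.722)
t=0.800: state=(4.030, 3.718, 7.297)
t=1.000: state=(3.667, 3.626, 6.464)
t=1.200: state=(3.820, 3.991, 6.034)
t=1.400: state=(4.234, 4.442, 6.255)
t=1.600: state=(4.513, 4.559, 6.837)
t=1.800: state=(4.407, 4.276, 7.148)
t=2.000: state=(4.115, 3.984, 6.956)
t=2.200: state=(3.964, 3.950, 6.591)
t=2.400: state=(4.043, 4.125, 6.419)
t=2.600: state=(4.227, 4.312, 6.541)
t=2.800: state=(4.329, 4.339, 6.787)
t=3.000: state=(4.272, 4.214, 6.898)
t=3.200: state=(4.148, 4.095, 6.805)
t=3.400: state=(4.090, 4.088, 6.649)
t=3.600: state=(4.131, 4.169, 6.585)
t=3.800: state=(4.211, 4.245, 6.648)
t=4.000: state=(4.248, 4.248, 6.751)
t=4.030: state=(4.247, 4.242, 6.763)
largest grid value and its neighbours: y(0.365)=5.09617, y(0.370)=5.09685, y(0.375)=5.09672
parabola through these three points peaks at t≈0.372 with y≈5.09690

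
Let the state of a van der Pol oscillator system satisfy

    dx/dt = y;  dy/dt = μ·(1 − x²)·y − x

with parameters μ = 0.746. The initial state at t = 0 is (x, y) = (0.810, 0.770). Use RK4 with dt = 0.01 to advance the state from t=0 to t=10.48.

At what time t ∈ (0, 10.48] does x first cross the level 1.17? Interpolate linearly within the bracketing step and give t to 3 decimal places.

t=0.000: state=(0.810, 0.770)
step 1 (dt=0.01): k1=(0.770, -0.612), k2=(0.767, -0.621), k3=(0.767, -0.621), k4=(0.764, -0.629); state += dt/6·(k1+2k2+2k3+k4)
t=0.010: state=(0.818, 0.764)
t=0.020: state=(0.825, 0.757)
t=0.030: state=(0.833, 0.751)
continuing one RK4 step at a time; state shown every 50 steps (Δt=0.5):
t=0.500: state=(1.090, 0.304)
t=1.000: state=(1.100, -0.256)
t=1.500: state=(0.844, -0.762)
t=2.000: state=(0.330, -1.310)
t=2.500: state=(-0.471, -1.849)
t=3.000: state=(-1.358, -1.448)
t=3.500: state=(-1.765, -0.201)
t=4.000: state=(-1.661, 0.521)
t=4.500: state=(-1.293, 0.940)
t=5.000: state=(-0.707, 1.438)
t=5.500: state=(0.189, 2.162)
t=5.920: state=(1.155, 2.220)
next step: t=5.930: state=(1.177, 2.203) — x has crossed 1.17
linear interpolation between t=5.920 (1.15510) and t=5.930 (1.17722) → t≈5.927

t = 5.927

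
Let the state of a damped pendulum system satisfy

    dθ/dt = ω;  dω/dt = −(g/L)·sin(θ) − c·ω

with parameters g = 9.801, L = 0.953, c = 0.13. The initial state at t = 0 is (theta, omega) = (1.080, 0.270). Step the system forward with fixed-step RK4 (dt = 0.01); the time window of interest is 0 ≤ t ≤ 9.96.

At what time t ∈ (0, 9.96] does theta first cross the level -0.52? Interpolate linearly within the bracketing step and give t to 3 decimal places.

t = 0.738

t=0.000: state=(1.080, 0.270)
step 1 (dt=0.01): k1=(0.270, -9.105), k2=(0.224, -9.106), k3=(0.224, -9.105), k4=(0.179, -9.104); state += dt/6·(k1+2k2+2k3+k4)
t=0.010: state=(1.082, 0.179)
t=0.020: state=(1.084, 0.088)
t=0.030: state=(1.084, -0.003)
continuing one RK4 step at a time; state shown every 50 steps (Δt=0.5):
t=0.500: state=(0.208, -3.157)
t=0.730: state=(-0.498, -2.711)
next step: t=0.740: state=(-0.525, -2.657) — theta has crossed -0.52
linear interpolation between t=0.730 (-0.49782) and t=0.740 (-0.52467) → t≈0.738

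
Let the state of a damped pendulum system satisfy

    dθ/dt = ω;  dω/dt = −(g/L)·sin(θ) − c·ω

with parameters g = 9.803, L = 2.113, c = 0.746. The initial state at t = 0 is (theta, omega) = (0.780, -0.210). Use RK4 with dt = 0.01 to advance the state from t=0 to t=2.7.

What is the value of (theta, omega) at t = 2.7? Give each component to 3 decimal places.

t=0.000: state=(0.780, -0.210)
step 1 (dt=0.01): k1=(-0.210, -3.106), k2=(-0.226, -3.091), k3=(-0.225, -3.091), k4=(-0.241, -3.076); state += dt/6·(k1+2k2+2k3+k4)
t=0.010: state=(0.778, -0.241)
t=0.020: state=(0.775, -0.272)
t=0.030: state=(0.772, -0.302)
continuing one RK4 step at a time; state shown every 10 steps (Δt=0.1):
t=0.100: state=(0.744, -0.504)
t=0.200: state=(0.680, -0.761)
t=0.300: state=(0.593, -0.972)
t=0.400: state=(0.488, -1.133)
t=0.500: state=(0.369, -1.237)
t=0.600: state=(0.242, -1.282)
t=0.700: state=(0.114, -1.269)
t=0.800: state=(-0.010, -1.200)
t=0.900: state=(-0.124, -1.083)
t=1.000: state=(-0.225, -0.927)
t=1.100: state=(-0.309, -0.742)
t=1.200: state=(-0.373, -0.538)
t=1.300: state=(-0.416, -0.327)
t=1.400: state=(-0.438, -0.117)
t=1.500: state=(-0.440, 0.082)
t=1.600: state=(-0.422, 0.263)
t=1.700: state=(-0.388, 0.421)
t=1.800: state=(-0.339, 0.550)
t=1.900: state=(-0.279, 0.647)
t=2.000: state=(-0.211, 0.709)
t=2.100: state=(-0.139, 0.735)
t=2.200: state=(-0.065, 0.728)
t=2.300: state=(0.006, 0.688)
t=2.400: state=(0.072, 0.621)
t=2.500: state=(0.129, 0.531)
t=2.600: state=(0.177, 0.424)
t=2.700: state=(0.214, 0.306)

(theta, omega) = (0.214, 0.306)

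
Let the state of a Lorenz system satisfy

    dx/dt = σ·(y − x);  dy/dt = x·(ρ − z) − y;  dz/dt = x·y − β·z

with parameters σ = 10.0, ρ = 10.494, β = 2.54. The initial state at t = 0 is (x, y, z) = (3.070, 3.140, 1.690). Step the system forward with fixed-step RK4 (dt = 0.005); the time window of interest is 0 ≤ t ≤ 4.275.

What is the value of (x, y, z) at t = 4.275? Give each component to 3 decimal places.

t=0.000: state=(3.070, 3.140, 1.690)
step 1 (dt=0.005): k1=(0.700, 23.888, 5.347), k2=(1.280, 23.803, 5.502), k3=(1.263, 23.815, 5.505), k4=(1.828, 23.740, 5.663); state += dt/6·(k1+2k2+2k3+k4)
t=0.005: state=(3.076, 3.259, 1.718)
t=0.010: state=(3.088, 3.377, 1.747)
t=0.015: state=(3.105, 3.495, 1.777)
continuing one RK4 step at a time; state shown every 40 steps (Δt=0.2):
t=0.200: state=(5.953, 8.165, 5.136)
t=0.400: state=(8.302, 7.344, 13.850)
t=0.600: state=(3.999, 1.999, 12.410)
t=0.800: state=(1.952, 1.701, 8.144)
t=1.000: state=(2.278, 2.789, 5.598)
t=1.200: state=(3.991, 5.199, 5.349)
t=1.400: state=(6.594, 7.606, 9.028)
t=1.600: state=(6.364, 5.167, 12.600)
t=1.800: state=(3.860, 2.975, 10.520)
t=2.000: state=(3.160, 3.271, 7.890)
t=2.200: state=(4.043, 4.765, 6.988)
t=2.400: state=(5.667, 6.386, 8.666)
t=2.600: state=(6.064, 5.653, 11.148)
t=2.800: state=(4.683, 3.988, 10.653)
t=3.000: state=(3.897, 3.831, 8.873)
t=3.200: state=(4.306, 4.730, 8.043)
t=3.400: state=(5.286, 5.731, 8.889)
t=3.600: state=(5.635, 5.484, 10.357)
t=3.800: state=(4.920, 4.491, 10.329)
t=4.000: state=(4.345, 4.245, 9.269)
t=4.200: state=(4.519, 4.761, 8.660)
t=4.275: state=(4.726, 5.026, 8.705)

(x, y, z) = (4.726, 5.026, 8.705)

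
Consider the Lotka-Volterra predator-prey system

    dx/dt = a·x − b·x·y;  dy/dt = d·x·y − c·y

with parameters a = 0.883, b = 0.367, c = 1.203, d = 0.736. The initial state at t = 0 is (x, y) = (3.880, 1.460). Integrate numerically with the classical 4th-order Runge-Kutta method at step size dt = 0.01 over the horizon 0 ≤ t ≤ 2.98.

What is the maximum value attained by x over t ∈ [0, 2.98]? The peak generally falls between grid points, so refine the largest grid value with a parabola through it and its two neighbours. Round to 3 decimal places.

t=0.000: state=(3.880, 1.460)
step 1 (dt=0.01): k1=(1.347, 2.413), k2=(1.332, 2.440), k3=(1.332, 2.440), k4=(1.317, 2.468); state += dt/6·(k1+2k2+2k3+k4)
t=0.010: state=(3.893, 1.484)
t=0.020: state=(3.906, 1.509)
t=0.030: state=(3.919, 1.535)
continuing one RK4 step at a time; state shown every 10 steps (Δt=0.1):
t=0.100: state=(3.998, 1.730)
t=0.200: state=(4.074, 2.065)
t=0.300: state=(4.095, 2.474)
t=0.400: state=(4.050, 2.962)
t=0.500: state=(3.928, 3.524)
t=0.600: state=(3.728, 4.144)
t=0.700: state=(3.457, 4.788)
t=0.800: state=(3.131, 5.411)
t=0.900: state=(2.775, 5.963)
t=1.000: state=(2.415, 6.399)
t=1.100: state=(2.073, 6.692)
t=1.200: state=(1.766, 6.832)
t=1.300: state=(1.501, 6.830)
t=1.400: state=(1.278, 6.706)
t=1.500: state=(1.096, 6.488)
t=1.600: state=(0.948, 6.201)
t=1.700: state=(0.830, 5.869)
t=1.800: state=(0.736, 5.511)
t=1.900: state=(0.661, 5.144)
t=2.000: state=(0.602, 4.777)
t=2.100: state=(0.555, 4.420)
t=2.200: state=(0.519, 4.077)
t=2.300: state=(0.491, 3.751)
t=2.400: state=(0.470, 3.446)
t=2.500: state=(0.455, 3.161)
t=2.600: state=(0.445, 2.897)
t=2.700: state=(0.439, 2.653)
t=2.800: state=(0.437, 2.429)
t=2.900: state=(0.438, 2.224)
t=2.980: state=(0.441, 2.073)
largest grid value and its neighbours: x(0.270)=4.09554, x(0.280)=4.09616, x(0.290)=4.09613
parabola through these three points peaks at t≈0.285 with x≈4.09622

max x = 4.096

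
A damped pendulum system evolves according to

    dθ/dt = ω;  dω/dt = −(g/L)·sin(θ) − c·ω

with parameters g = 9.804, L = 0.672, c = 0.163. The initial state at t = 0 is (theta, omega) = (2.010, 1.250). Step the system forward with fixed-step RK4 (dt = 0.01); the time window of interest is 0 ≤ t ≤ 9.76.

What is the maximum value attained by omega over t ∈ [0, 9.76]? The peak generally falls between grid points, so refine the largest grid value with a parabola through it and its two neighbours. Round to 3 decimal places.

t=0.000: state=(2.010, 1.250)
step 1 (dt=0.01): k1=(1.250, -13.408), k2=(1.183, -13.358), k3=(1.183, -13.361), k4=(1.116, -13.312); state += dt/6·(k1+2k2+2k3+k4)
t=0.010: state=(2.022, 1.116)
t=0.020: state=(2.032, 0.984)
t=0.030: state=(2.042, 0.852)
continuing one RK4 step at a time; state shown every 50 steps (Δt=0.5):
t=0.500: state=(0.988, -5.361)
t=1.000: state=(-1.620, -2.570)
t=1.500: state=(-1.117, 4.472)
t=2.000: state=(1.385, 2.899)
t=2.500: state=(1.012, -4.207)
t=3.000: state=(-1.299, -2.543)
t=3.500: state=(-0.777, 4.313)
t=4.000: state=(1.286, 1.748)
t=4.500: state=(0.446, -4.489)
t=5.000: state=(-1.265, -0.661)
t=5.500: state=(-0.051, 4.407)
t=6.000: state=(1.168, -0.596)
t=6.500: state=(-0.350, -3.824)
t=7.000: state=(-0.950, 1.862)
t=7.500: state=(0.682, 2.717)
t=8.000: state=(0.602, -2.880)
t=8.500: state=(-0.869, -1.268)
t=9.000: state=(-0.166, 3.302)
t=9.500: state=(0.868, -0.270)
t=9.760: state=(0.457, -2.673)
largest grid value and its neighbours: omega(1.690)=5.86960, omega(1.700)=5.87005, omega(1.710)=5.86195
parabola through these three points peaks at t≈1.696 with omega≈5.87090

max omega = 5.871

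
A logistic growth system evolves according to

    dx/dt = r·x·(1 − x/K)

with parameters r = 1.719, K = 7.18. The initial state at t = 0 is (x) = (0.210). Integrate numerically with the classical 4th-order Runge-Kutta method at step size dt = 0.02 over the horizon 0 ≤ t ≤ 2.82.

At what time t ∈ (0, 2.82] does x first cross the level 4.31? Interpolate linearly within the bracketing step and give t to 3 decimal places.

t=0.000: state=(0.210)
step 1 (dt=0.02): k1=(0.350), k2=(0.356), k3=(0.356), k4=(0.362); state += dt/6·(k1+2k2+2k3+k4)
t=0.020: state=(0.217)
t=0.040: state=(0.224)
t=0.060: state=(0.232)
continuing one RK4 step at a time; state shown every 5 steps (Δt=0.1):
t=0.100: state=(0.248)
t=0.200: state=(0.293)
t=0.300: state=(0.345)
t=0.400: state=(0.406)
t=0.500: state=(0.477)
t=0.600: state=(0.560)
t=0.700: state=(0.655)
t=0.800: state=(0.765)
t=0.900: state=(0.890)
t=1.000: state=(1.033)
t=1.100: state=(1.195)
t=1.200: state=(1.376)
t=1.300: state=(1.577)
t=1.400: state=(1.799)
t=1.500: state=(2.040)
t=1.600: state=(2.301)
t=1.700: state=(2.577)
t=1.800: state=(2.868)
t=1.900: state=(3.168)
t=2.000: state=(3.475)
t=2.100: state=(3.783)
t=2.200: state=(4.089)
t=2.260: state=(4.269)
next step: t=2.280: state=(4.328) — x has crossed 4.31
linear interpolation between t=2.260 (4.26864) and t=2.280 (4.32795) → t≈2.274

t = 2.274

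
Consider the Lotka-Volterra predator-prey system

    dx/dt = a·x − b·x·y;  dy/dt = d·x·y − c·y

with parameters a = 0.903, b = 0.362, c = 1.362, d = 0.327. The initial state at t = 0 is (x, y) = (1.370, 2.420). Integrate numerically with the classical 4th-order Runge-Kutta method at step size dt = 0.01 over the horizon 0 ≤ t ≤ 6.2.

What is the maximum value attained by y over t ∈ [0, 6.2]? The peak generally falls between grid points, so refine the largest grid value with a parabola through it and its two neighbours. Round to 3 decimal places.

max y = 6.570

t=0.000: state=(1.370, 2.420)
step 1 (dt=0.01): k1=(0.037, -2.212), k2=(0.042, -2.202), k3=(0.042, -2.202), k4=(0.048, -2.191); state += dt/6·(k1+2k2+2k3+k4)
t=0.010: state=(1.370, 2.398)
t=0.020: state=(1.371, 2.376)
t=0.030: state=(1.372, 2.355)
continuing one RK4 step at a time; state shown every 25 steps (Δt=0.25):
t=0.250: state=(1.412, 1.928)
t=0.500: state=(1.513, 1.545)
t=0.750: state=(1.672, 1.252)
t=1.000: state=(1.890, 1.030)
t=1.250: state=(2.176, 0.864)
t=1.500: state=(2.536, 0.745)
t=1.750: state=(2.982, 0.664)
t=2.000: state=(3.528, 0.616)
t=2.250: state=(4.186, 0.600)
t=2.500: state=(4.966, 0.620)
t=2.750: state=(5.869, 0.686)
t=3.000: state=(6.875, 0.822)
t=3.250: state=(7.918, 1.070)
t=3.500: state=(8.845, 1.513)
t=3.750: state=(9.367, 2.275)
t=4.000: state=(9.084, 3.464)
t=4.250: state=(7.787, 4.943)
t=4.500: state=(5.879, 6.156)
t=4.750: state=(4.114, 6.570)
t=5.000: state=(2.880, 6.197)
t=5.250: state=(2.132, 5.396)
t=5.500: state=(1.709, 4.484)
t=5.750: state=(1.485, 3.631)
t=6.000: state=(1.386, 2.903)
t=6.200: state=(1.370, 2.418)
largest grid value and its neighbours: y(4.730)=6.56918, y(4.740)=6.57006, y(4.750)=6.56963
parabola through these three points peaks at t≈4.742 with y≈6.57008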